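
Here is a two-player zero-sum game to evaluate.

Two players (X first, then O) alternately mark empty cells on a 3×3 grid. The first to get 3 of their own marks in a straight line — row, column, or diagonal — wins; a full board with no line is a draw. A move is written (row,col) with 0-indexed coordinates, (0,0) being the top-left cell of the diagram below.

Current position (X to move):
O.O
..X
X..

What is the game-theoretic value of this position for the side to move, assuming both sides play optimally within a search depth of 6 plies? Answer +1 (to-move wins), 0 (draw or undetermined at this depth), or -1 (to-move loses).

value(O.O/..X/X.., X) = 0

ply 1, X at O.O/..X/X.. | (0,1)=+0→OXO/..X/X..*; (1,0)=-1→O.O/X.X/X..; (1,1)=-1→O.O/.XX/X..; (2,1)=-1→O.O/..X/XX.; (2,2)=-1→O.O/..X/X.X
ply 2, O at OXO/..X/X.. | (1,0)=-1→OXO/O.X/X..; (1,1)=+0→OXO/.OX/X..*; (2,1)=+0→OXO/..X/XO.; (2,2)=-1→OXO/..X/X.O
ply 3, X at OXO/.OX/X.. | (1,0)=-1→OXO/XOX/X..; (2,1)=-1→OXO/.OX/XX.; (2,2)=+0→OXO/.OX/X.X*
ply 4, O at OXO/.OX/X.X | (1,0)=-1→OXO/OOX/X.X; (2,1)=+0→OXO/.OX/XOX*
ply 5, X at OXO/.OX/XOX | (1,0)=+0→OXO/XOX/XOX*
ply 6: OXO/XOX/XOX is terminal +0 (O); from O.O/..X/X.. depth 6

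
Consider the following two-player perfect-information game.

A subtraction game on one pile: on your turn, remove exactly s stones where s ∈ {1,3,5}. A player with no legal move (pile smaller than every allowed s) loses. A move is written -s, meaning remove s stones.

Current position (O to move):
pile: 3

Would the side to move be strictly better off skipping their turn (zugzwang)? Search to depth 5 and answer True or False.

zugzwang(3, O) = False

[3] O move#1: -1:+1/2*, -3:+1/0
[2] X move#2: -1:-1/1*
[1] O move#3: -1:+1/0*
[0] end (terminal -1, X#4); searched 3 to 5
pass branch (X moves first from the same position):
  | [3] X move#1: -1:+1/2*, -3:+1/0
  | [2] O move#2: -1:-1/1*
  | [1] X move#3: -1:+1/0*
  | [0] end (terminal -1, O#4); searched 3 to 5
O moving scores +1; O passing scores -1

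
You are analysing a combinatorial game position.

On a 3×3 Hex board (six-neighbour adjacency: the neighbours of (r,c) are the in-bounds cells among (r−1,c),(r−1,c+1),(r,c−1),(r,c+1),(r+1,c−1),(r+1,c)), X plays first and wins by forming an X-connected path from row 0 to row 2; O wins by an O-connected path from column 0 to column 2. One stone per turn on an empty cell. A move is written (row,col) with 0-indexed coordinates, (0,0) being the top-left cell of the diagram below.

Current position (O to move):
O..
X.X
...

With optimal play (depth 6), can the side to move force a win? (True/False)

O winning at [O../X.X/...]: False

p1 O@[O../X.X/...]: (0,1)[OO./X.X/...]-1* (0,2)[O.O/X.X/...]-1 (1,1)[O../XOX/...]-1 (2,0)[O../X.X/O..]-1 (2,1)[O../X.X/.O.]-1 (2,2)[O../X.X/..O]-1
p2 X@[OO./X.X/...]: (0,2)[OOX/X.X/...]+1* (1,1)[OO./XXX/...]-1 (2,0)[OO./X.X/X..]-1 (2,1)[OO./X.X/.X.]-1 (2,2)[OO./X.X/..X]-1
p3 O@[OOX/X.X/...]: (1,1)[OOX/XOX/...]-1* (2,0)[OOX/X.X/O..]-1 (2,1)[OOX/X.X/.O.]-1 (2,2)[OOX/X.X/..O]-1
p4 X@[OOX/XOX/...]: (2,0)[OOX/XOX/X..]+1* (2,1)[OOX/XOX/.X.]+1 (2,2)[OOX/XOX/..X]+1
p5 O@[OOX/XOX/X..]: (2,1)[OOX/XOX/XO.]-1* (2,2)[OOX/XOX/X.O]-1
p6 X@[OOX/XOX/XO.]: (2,2)[OOX/XOX/XOX]+1*
p7 O@[OOX/XOX/XOX] terminal -1; root [O../X.X/...] d6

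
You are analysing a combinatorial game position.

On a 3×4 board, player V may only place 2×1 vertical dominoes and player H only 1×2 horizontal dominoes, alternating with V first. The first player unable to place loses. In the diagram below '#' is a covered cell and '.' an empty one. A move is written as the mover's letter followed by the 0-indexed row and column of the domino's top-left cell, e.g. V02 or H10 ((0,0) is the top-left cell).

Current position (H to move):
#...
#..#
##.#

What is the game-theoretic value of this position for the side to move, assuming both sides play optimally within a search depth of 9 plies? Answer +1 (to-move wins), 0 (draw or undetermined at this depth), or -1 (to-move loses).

value(#.../#..#/##.#, H) = +1

[#.../#..#/##.#] H move#1: H01:-1/###./#..#/##.#, H02:-1/#.##/#..#/##.#, H11:+1/#.../####/##.#*
[#.../####/##.#] end (terminal -1, V#2); searched #.../#..#/##.# to 9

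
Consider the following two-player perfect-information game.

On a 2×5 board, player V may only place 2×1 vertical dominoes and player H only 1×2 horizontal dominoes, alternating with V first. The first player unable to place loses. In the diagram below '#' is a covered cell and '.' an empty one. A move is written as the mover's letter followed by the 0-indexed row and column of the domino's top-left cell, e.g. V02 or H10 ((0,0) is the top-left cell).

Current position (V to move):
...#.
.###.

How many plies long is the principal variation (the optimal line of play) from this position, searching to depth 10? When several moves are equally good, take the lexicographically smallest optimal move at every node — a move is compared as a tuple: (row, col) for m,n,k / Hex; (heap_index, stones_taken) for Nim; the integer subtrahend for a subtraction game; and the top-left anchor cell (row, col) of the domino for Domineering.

PV length from [...#./.###.]: 3 plies

ply 1, V at ...#./.###. | V00=+1→#..#./####.*; V04=-1→...##/.####
ply 2, H at #..#./####. | H01=-1→####./####.*
ply 3, V at ####./####. | V04=+1→#####/#####*
ply 4: #####/##### is terminal -1 (H); from ...#./.###. depth 10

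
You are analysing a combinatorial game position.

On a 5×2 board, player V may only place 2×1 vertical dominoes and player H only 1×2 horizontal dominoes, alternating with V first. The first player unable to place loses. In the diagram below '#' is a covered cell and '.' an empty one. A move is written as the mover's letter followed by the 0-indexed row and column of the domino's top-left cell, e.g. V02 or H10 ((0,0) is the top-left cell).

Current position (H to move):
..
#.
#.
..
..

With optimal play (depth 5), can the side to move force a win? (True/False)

ply 1, H at ../#./#./../.. | H00=-1→##/#./#./../..; H30=+1→../#./#./##/..*; H40=+1→../#./#./../##
ply 2, V at ../#./#./##/.. | V01=-1→.#/##/#./##/..*; V11=-1→../##/##/##/..
ply 3, H at .#/##/#./##/.. | H40=+1→.#/##/#./##/##*
ply 4: .#/##/#./##/## is terminal -1 (V); from ../#./#./../.. depth 5

H winning at [../#./#./../..]: True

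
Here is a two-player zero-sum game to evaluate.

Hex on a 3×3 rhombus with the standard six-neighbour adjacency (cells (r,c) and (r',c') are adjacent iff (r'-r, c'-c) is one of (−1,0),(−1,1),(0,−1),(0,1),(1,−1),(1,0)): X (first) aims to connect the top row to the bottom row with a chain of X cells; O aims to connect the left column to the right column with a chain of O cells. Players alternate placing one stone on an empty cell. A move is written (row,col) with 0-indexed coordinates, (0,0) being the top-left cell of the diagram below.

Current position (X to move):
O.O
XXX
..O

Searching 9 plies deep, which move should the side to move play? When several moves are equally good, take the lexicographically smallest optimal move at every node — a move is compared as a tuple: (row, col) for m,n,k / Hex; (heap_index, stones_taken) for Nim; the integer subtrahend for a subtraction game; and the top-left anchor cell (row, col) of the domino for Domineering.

X's best at [O.O/XXX/..O]: (0,1)

ply 1, X at O.O/XXX/..O | (0,1)=+1→OXO/XXX/..O*; (2,0)=-1→O.O/XXX/X.O; (2,1)=-1→O.O/XXX/.XO
ply 2, O at OXO/XXX/..O | (2,0)=-1→OXO/XXX/O.O*; (2,1)=-1→OXO/XXX/.OO
ply 3, X at OXO/XXX/O.O | (2,1)=+1→OXO/XXX/OXO*
ply 4: OXO/XXX/OXO is terminal -1 (O); from O.O/XXX/..O depth 9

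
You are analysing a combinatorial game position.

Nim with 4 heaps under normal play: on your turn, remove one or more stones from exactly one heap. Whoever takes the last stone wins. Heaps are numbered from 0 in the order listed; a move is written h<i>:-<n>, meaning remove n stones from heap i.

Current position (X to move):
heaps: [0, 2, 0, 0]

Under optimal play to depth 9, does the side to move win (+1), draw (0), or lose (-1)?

p1 X@[(0,2,0,0)]: h1:-1[(0,1,0,0)]-1 h1:-2[(0,0,0,0)]+1*
p2 O@[(0,0,0,0)] terminal -1; root [(0,2,0,0)] d9

value((0,2,0,0), X) = +1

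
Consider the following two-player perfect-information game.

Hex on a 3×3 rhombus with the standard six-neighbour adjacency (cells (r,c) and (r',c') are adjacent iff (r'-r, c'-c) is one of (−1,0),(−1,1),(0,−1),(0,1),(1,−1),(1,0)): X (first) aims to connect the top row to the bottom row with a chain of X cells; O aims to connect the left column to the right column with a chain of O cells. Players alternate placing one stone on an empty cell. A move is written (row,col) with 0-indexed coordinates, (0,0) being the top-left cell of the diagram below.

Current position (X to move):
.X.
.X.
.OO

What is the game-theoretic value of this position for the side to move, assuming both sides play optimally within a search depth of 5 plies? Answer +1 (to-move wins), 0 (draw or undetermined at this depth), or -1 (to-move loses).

p1 X@[.X./.X./.OO]: (0,0)[XX./.X./.OO]-1 (0,2)[.XX/.X./.OO]-1 (1,0)[.X./XX./.OO]-1 (1,2)[.X./.XX/.OO]-1 (2,0)[.X./.X./XOO]+1*
p2 O@[.X./.X./XOO] terminal -1; root [.X./.X./.OO] d5

value(.X./.X./.OO, X) = +1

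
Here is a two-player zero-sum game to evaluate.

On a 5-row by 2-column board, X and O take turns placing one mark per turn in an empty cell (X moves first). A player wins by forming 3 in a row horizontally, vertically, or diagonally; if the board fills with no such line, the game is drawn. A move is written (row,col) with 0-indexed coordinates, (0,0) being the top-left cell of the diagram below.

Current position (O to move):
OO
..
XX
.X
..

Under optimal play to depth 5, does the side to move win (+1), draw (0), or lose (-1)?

p1 O@[OO/../XX/.X/..]: (1,0)[OO/O./XX/.X/..]-1* (1,1)[OO/.O/XX/.X/..]-1 (3,0)[OO/../XX/OX/..]-1 (4,0)[OO/../XX/.X/O.]-1 (4,1)[OO/../XX/.X/.O]-1
p2 X@[OO/O./XX/.X/..]: (1,1)[OO/OX/XX/.X/..]+1* (3,0)[OO/O./XX/XX/..]+1 (4,0)[OO/O./XX/.X/X.]+1 (4,1)[OO/O./XX/.X/.X]+1
p3 O@[OO/OX/XX/.X/..] terminal -1; root [OO/../XX/.X/..] d5

value(OO/../XX/.X/.., O) = -1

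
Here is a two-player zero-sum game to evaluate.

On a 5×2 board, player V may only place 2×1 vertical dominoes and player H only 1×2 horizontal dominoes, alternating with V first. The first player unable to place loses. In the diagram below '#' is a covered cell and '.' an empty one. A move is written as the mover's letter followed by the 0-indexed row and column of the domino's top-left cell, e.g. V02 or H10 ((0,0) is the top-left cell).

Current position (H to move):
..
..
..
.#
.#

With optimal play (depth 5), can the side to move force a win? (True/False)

ply 1, H at ../../../.#/.# | H00=-1→##/../../.#/.#; H10=+1→../##/../.#/.#*; H20=-1→../../##/.#/.#
ply 2, V at ../##/../.#/.# | V20=-1→../##/#./##/.#*; V30=-1→../##/../##/##
ply 3, H at ../##/#./##/.# | H00=+1→##/##/#./##/.#*
ply 4: ##/##/#./##/.# is terminal -1 (V); from ../../../.#/.# depth 5

H winning at [../../../.#/.#]: True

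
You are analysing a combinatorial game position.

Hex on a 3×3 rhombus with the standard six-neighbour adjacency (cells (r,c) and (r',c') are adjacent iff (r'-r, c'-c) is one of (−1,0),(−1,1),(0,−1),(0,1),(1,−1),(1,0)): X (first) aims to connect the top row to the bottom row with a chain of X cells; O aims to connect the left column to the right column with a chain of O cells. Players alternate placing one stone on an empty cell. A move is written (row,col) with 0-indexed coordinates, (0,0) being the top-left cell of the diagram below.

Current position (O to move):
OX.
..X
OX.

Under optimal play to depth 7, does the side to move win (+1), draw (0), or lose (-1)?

[OX./..X/OX.] O move#1: (0,2):-1/OXO/..X/OX.*, (1,0):-1/OX./O.X/OX., (1,1):-1/OX./.OX/OX., (2,2):-1/OX./..X/OXO
[OXO/..X/OX.] X move#2: (1,0):-1/OXO/X.X/OX., (1,1):+1/OXO/.XX/OX.*, (2,2):-1/OXO/..X/OXX
[OXO/.XX/OX.] end (terminal -1, O#3); searched OX./..X/OX. to 7

value(OX./..X/OX., O) = -1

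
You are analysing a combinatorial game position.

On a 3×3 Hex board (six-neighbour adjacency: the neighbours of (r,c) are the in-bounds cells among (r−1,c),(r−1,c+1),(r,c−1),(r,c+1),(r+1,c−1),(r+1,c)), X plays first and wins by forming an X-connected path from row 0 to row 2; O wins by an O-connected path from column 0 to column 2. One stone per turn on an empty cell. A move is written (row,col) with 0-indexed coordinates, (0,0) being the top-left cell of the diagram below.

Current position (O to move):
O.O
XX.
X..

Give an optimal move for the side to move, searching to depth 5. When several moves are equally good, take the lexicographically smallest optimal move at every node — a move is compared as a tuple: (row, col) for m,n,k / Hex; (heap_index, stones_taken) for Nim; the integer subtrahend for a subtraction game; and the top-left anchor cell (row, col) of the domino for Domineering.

O's best at [O.O/XX./X..]: (0,1)

ply 1, O at O.O/XX./X.. | (0,1)=+1→OOO/XX./X..*; (1,2)=-1→O.O/XXO/X..; (2,1)=-1→O.O/XX./XO.; (2,2)=-1→O.O/XX./X.O
ply 2: OOO/XX./X.. is terminal -1 (X); from O.O/XX./X.. depth 5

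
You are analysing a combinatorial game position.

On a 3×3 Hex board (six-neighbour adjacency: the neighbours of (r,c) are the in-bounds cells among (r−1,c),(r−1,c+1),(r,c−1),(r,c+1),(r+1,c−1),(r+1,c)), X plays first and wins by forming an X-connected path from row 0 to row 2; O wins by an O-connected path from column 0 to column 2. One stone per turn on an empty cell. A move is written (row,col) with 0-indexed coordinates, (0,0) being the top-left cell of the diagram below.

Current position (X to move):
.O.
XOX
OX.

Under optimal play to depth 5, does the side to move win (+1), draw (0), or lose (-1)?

[.O./XOX/OX.] X move#1: (0,0):-1/XO./XOX/OX., (0,2):+1/.OX/XOX/OX.*, (2,2):-1/.O./XOX/OXX
[.OX/XOX/OX.] end (terminal -1, O#2); searched .O./XOX/OX. to 5

value(.O./XOX/OX., X) = +1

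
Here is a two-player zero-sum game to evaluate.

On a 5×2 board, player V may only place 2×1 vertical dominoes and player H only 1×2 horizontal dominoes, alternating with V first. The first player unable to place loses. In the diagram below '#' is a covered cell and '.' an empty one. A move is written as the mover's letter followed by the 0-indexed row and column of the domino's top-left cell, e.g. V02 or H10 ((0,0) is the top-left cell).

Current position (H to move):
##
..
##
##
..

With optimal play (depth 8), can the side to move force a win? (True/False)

H winning at [##/../##/##/..]: True

ply 1, H at ##/../##/##/.. | H10=+1→##/##/##/##/..*; H40=+1→##/../##/##/##
ply 2: ##/##/##/##/.. is terminal -1 (V); from ##/../##/##/.. depth 8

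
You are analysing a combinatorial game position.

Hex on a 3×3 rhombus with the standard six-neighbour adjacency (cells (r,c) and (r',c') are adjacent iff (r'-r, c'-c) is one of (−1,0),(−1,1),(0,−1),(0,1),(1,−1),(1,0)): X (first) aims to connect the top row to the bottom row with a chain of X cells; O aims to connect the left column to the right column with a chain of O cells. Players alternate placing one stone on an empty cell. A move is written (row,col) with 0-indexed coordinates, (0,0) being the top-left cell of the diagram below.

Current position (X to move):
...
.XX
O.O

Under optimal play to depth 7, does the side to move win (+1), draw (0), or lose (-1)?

value(.../.XX/O.O, X) = +1

p1 X@[.../.XX/O.O]: (0,0)[X../.XX/O.O]-1 (0,1)[.X./.XX/O.O]-1 (0,2)[..X/.XX/O.O]-1 (1,0)[.../XXX/O.O]-1 (2,1)[.../.XX/OXO]+1*
p2 O@[.../.XX/OXO]: (0,0)[O../.XX/OXO]-1* (0,1)[.O./.XX/OXO]-1 (0,2)[..O/.XX/OXO]-1 (1,0)[.../OXX/OXO]-1
p3 X@[O../.XX/OXO]: (0,1)[OX./.XX/OXO]+1* (0,2)[O.X/.XX/OXO]+1 (1,0)[O../XXX/OXO]+1
p4 O@[OX./.XX/OXO] terminal -1; root [.../.XX/O.O] d7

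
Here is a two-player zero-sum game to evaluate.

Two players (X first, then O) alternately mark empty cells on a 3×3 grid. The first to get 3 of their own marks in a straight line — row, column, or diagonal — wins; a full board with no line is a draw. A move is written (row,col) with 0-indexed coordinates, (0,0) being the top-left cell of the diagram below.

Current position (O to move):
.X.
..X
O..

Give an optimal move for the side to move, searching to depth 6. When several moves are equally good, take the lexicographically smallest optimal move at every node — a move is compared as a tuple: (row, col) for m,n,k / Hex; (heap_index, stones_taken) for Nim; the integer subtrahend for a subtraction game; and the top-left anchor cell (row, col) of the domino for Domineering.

[.X./..X/O..] O move#1: (0,0):+1/OX./..X/O..*, (0,2):-1/.XO/..X/O.., (1,0):-1/.X./O.X/O.., (1,1):-1/.X./.OX/O.., (2,1):-1/.X./..X/OO., (2,2):+1/.X./..X/O.O
[OX./..X/O..] X move#2: (0,2):-1/OXX/..X/O..*, (1,0):-1/OX./X.X/O.., (1,1):-1/OX./.XX/O.., (2,1):-1/OX./..X/OX., (2,2):-1/OX./..X/O.X
[OXX/..X/O..] O move#3: (1,0):+1/OXX/O.X/O..*, (1,1):-1/OXX/.OX/O.., (2,1):-1/OXX/..X/OO., (2,2):+1/OXX/..X/O.O
[OXX/O.X/O..] end (terminal -1, X#4); searched .X./..X/O.. to 6

O's best at [.X./..X/O..]: (0,0)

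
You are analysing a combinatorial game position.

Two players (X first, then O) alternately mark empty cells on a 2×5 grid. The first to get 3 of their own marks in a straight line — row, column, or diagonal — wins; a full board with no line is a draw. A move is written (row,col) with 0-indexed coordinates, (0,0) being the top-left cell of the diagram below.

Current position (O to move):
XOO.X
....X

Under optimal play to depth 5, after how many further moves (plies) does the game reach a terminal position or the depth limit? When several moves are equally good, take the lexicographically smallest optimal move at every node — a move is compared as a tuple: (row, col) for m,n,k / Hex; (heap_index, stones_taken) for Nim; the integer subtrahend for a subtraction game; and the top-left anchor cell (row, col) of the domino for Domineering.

[XOO.X/....X] O move#1: (0,3):+1/XOOOX/....X*, (1,0):+0/XOO.X/O...X, (1,1):+1/XOO.X/.O..X, (1,2):+1/XOO.X/..O.X, (1,3):+0/XOO.X/...OX
[XOOOX/....X] end (terminal -1, X#2); searched XOO.X/....X to 5

PV length from [XOO.X/....X]: 1 ply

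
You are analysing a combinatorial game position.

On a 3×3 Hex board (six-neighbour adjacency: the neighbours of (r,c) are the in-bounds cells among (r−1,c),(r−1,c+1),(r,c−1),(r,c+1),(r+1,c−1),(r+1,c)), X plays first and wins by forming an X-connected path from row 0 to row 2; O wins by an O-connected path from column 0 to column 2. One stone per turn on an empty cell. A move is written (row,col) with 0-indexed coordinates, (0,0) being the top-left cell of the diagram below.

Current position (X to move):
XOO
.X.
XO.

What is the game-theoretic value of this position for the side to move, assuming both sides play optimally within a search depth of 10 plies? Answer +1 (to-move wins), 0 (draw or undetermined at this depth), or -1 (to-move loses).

ply 1, X at XOO/.X./XO. | (1,0)=+1→XOO/XX./XO.*; (1,2)=-1→XOO/.XX/XO.; (2,2)=-1→XOO/.X./XOX
ply 2: XOO/XX./XO. is terminal -1 (O); from XOO/.X./XO. depth 10

value(XOO/.X./XO., X) = +1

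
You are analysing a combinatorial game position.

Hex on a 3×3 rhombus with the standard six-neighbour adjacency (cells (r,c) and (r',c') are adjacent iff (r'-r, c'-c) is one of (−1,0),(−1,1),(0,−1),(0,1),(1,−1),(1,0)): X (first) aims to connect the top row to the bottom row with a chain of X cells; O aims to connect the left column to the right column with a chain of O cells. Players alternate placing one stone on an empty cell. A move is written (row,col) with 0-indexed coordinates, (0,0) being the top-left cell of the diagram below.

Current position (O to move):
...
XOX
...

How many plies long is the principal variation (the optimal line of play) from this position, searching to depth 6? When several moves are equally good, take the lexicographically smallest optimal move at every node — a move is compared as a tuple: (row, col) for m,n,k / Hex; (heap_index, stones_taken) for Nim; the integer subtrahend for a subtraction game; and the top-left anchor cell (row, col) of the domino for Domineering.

PV length from [.../XOX/...]: 4 plies

ply 1, O at .../XOX/... | (0,0)=-1→O../XOX/...*; (0,1)=-1→.O./XOX/...; (0,2)=-1→..O/XOX/...; (2,0)=-1→.../XOX/O..; (2,1)=-1→.../XOX/.O.; (2,2)=-1→.../XOX/..O
ply 2, X at O../XOX/... | (0,1)=+1→OX./XOX/...*; (0,2)=+1→O.X/XOX/...; (2,0)=+1→O../XOX/X..; (2,1)=-1→O../XOX/.X.; (2,2)=-1→O../XOX/..X
ply 3, O at OX./XOX/... | (0,2)=-1→OXO/XOX/...*; (2,0)=-1→OX./XOX/O..; (2,1)=-1→OX./XOX/.O.; (2,2)=-1→OX./XOX/..O
ply 4, X at OXO/XOX/... | (2,0)=+1→OXO/XOX/X..*; (2,1)=-1→OXO/XOX/.X.; (2,2)=-1→OXO/XOX/..X
ply 5: OXO/XOX/X.. is terminal -1 (O); from .../XOX/... depth 6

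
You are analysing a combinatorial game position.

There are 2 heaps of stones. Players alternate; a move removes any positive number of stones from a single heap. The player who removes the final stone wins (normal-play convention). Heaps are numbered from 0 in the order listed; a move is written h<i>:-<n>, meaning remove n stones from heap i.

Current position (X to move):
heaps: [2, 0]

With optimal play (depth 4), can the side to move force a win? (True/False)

ply 1, X at (2,0) | h0:-1=-1→(1,0); h0:-2=+1→(0,0)*
ply 2: (0,0) is terminal -1 (O); from (2,0) depth 4

X winning at [(2,0)]: True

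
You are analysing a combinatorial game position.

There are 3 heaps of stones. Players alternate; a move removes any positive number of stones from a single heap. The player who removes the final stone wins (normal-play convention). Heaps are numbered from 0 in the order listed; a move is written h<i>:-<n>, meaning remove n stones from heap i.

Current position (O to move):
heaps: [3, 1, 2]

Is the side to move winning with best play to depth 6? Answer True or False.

[(3,1,2)] O move#1: h0:-1:-1/(2,1,2)*, h0:-2:-1/(1,1,2), h0:-3:-1/(0,1,2), h1:-1:-1/(3,0,2), h2:-1:-1/(3,1,1), h2:-2:-1/(3,1,0)
[(2,1,2)] X move#2: h0:-1:-1/(1,1,2), h0:-2:-1/(0,1,2), h1:-1:+1/(2,0,2)*, h2:-1:-1/(2,1,1), h2:-2:-1/(2,1,0)
[(2,0,2)] O move#3: h0:-1:-1/(1,0,2)*, h0:-2:-1/(0,0,2), h2:-1:-1/(2,0,1), h2:-2:-1/(2,0,0)
[(1,0,2)] X move#4: h0:-1:-1/(0,0,2), h2:-1:+1/(1,0,1)*, h2:-2:-1/(1,0,0)
[(1,0,1)] O move#5: h0:-1:-1/(0,0,1)*, h2:-1:-1/(1,0,0)
[(0,0,1)] X move#6: h2:-1:+1/(0,0,0)*
[(0,0,0)] end (terminal -1, O#7); searched (3,1,2) to 6

O winning at [(3,1,2)]: False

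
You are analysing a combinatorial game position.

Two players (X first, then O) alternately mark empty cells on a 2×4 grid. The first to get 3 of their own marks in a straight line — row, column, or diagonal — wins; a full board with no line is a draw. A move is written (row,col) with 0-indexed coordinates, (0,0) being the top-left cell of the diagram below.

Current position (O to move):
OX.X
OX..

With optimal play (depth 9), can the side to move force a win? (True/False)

O winning at [OX.X/OX..]: False

p1 O@[OX.X/OX..]: (0,2)[OXOX/OX..]+0* (1,2)[OX.X/OXO.]-1 (1,3)[OX.X/OX.O]-1
p2 X@[OXOX/OX..]: (1,2)[OXOX/OXX.]+0* (1,3)[OXOX/OX.X]+0
p3 O@[OXOX/OXX.]: (1,3)[OXOX/OXXO]+0*
p4 X@[OXOX/OXXO] terminal +0; root [OX.X/OX..] d9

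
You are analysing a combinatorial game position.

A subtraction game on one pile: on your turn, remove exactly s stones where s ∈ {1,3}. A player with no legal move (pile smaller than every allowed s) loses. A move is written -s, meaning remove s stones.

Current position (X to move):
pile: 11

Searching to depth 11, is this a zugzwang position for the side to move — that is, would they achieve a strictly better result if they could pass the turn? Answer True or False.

ply 1, X at 11 | -1=+1→10*; -3=+1→8
ply 2, O at 10 | -1=-1→9*; -3=-1→7
ply 3, X at 9 | -1=+1→8*; -3=+1→6
ply 4, O at 8 | -1=-1→7*; -3=-1→5
ply 5, X at 7 | -1=+1→6*; -3=+1→4
ply 6, O at 6 | -1=-1→5*; -3=-1→3
ply 7, X at 5 | -1=+1→4*; -3=+1→2
ply 8, O at 4 | -1=-1→3*; -3=-1→1
ply 9, X at 3 | -1=+1→2*; -3=+1→0
ply 10, O at 2 | -1=-1→1*
ply 11, X at 1 | -1=+1→0*
ply 12: 0 is terminal -1 (O); from 11 depth 11
pass branch (O moves first from the same position):
  | ply 1, O at 11 | -1=+1→10*; -3=+1→8
  | ply 2, X at 10 | -1=-1→9*; -3=-1→7
  | ply 3, O at 9 | -1=+1→8*; -3=+1→6
  | ply 4, X at 8 | -1=-1→7*; -3=-1→5
  | ply 5, O at 7 | -1=+1→6*; -3=+1→4
  | ply 6, X at 6 | -1=-1→5*; -3=-1→3
  | ply 7, O at 5 | -1=+1→4*; -3=+1→2
  | ply 8, X at 4 | -1=-1→3*; -3=-1→1
  | ply 9, O at 3 | -1=+1→2*; -3=+1→0
  | ply 10, X at 2 | -1=-1→1*
  | ply 11, O at 1 | -1=+1→0*
  | ply 12: 0 is terminal -1 (X); from 11 depth 11
X moving scores +1; X passing scores -1

zugzwang(11, X) = False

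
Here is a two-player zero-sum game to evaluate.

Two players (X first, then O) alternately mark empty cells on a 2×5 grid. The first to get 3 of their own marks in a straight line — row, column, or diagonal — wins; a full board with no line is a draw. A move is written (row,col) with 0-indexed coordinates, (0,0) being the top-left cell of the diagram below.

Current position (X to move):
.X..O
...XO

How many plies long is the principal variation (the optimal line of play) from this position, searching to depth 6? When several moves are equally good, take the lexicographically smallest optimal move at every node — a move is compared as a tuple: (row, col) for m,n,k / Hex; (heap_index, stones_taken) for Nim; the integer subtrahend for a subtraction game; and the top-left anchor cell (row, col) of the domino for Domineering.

PV length from [.X..O/...XO]: 3 plies

p1 X@[.X..O/...XO]: (0,0)[XX..O/...XO]+0 (0,2)[.XX.O/...XO]+1* (0,3)[.X.XO/...XO]+0 (1,0)[.X..O/X..XO]+0 (1,1)[.X..O/.X.XO]+1 (1,2)[.X..O/..XXO]+1
p2 O@[.XX.O/...XO]: (0,0)[OXX.O/...XO]-1* (0,3)[.XXOO/...XO]-1 (1,0)[.XX.O/O..XO]-1 (1,1)[.XX.O/.O.XO]-1 (1,2)[.XX.O/..OXO]-1
p3 X@[OXX.O/...XO]: (0,3)[OXXXO/...XO]+1* (1,0)[OXX.O/X..XO]+0 (1,1)[OXX.O/.X.XO]+1 (1,2)[OXX.O/..XXO]+1
p4 O@[OXXXO/...XO] terminal -1; root [.X..O/...XO] d6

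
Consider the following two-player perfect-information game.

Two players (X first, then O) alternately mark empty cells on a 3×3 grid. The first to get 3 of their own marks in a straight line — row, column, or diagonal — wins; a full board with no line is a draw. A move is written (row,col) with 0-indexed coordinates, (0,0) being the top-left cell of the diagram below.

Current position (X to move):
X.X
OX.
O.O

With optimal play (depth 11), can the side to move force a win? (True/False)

ply 1, X at X.X/OX./O.O | (0,1)=+1→XXX/OX./O.O*; (1,2)=-1→X.X/OXX/O.O; (2,1)=+0→X.X/OX./OXO
ply 2: XXX/OX./O.O is terminal -1 (O); from X.X/OX./O.O depth 11

X winning at [X.X/OX./O.O]: True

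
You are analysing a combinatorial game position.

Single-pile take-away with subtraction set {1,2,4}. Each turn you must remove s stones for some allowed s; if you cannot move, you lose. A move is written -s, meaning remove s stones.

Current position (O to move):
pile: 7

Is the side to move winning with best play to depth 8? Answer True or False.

ply 1, O at 7 | -1=+1→6*; -2=-1→5; -4=+1→3
ply 2, X at 6 | -1=-1→5*; -2=-1→4; -4=-1→2
ply 3, O at 5 | -1=-1→4; -2=+1→3*; -4=-1→1
ply 4, X at 3 | -1=-1→2*; -2=-1→1
ply 5, O at 2 | -1=-1→1; -2=+1→0*
ply 6: 0 is terminal -1 (X); from 7 depth 8

O winning at [7]: True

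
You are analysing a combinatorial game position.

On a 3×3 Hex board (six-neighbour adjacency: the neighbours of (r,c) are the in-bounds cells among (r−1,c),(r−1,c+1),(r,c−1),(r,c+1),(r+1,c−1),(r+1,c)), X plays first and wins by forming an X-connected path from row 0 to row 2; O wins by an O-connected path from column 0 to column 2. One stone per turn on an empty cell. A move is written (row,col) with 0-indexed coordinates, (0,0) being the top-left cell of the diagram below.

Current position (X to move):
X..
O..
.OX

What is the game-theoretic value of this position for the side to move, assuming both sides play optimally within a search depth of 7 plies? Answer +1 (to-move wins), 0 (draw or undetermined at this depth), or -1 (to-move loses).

ply 1, X at X../O../.OX | (0,1)=-1→XX./O../.OX; (0,2)=-1→X.X/O../.OX; (1,1)=+1→X../OX./.OX*; (1,2)=-1→X../O.X/.OX; (2,0)=-1→X../O../XOX
ply 2, O at X../OX./.OX | (0,1)=-1→XO./OX./.OX*; (0,2)=-1→X.O/OX./.OX; (1,2)=-1→X../OXO/.OX; (2,0)=-1→X../OX./OOX
ply 3, X at XO./OX./.OX | (0,2)=+1→XOX/OX./.OX*; (1,2)=-1→XO./OXX/.OX; (2,0)=-1→XO./OX./XOX
ply 4, O at XOX/OX./.OX | (1,2)=-1→XOX/OXO/.OX*; (2,0)=-1→XOX/OX./OOX
ply 5, X at XOX/OXO/.OX | (2,0)=+1→XOX/OXO/XOX*
ply 6: XOX/OXO/XOX is terminal -1 (O); from X../O../.OX depth 7

value(X../O../.OX, X) = +1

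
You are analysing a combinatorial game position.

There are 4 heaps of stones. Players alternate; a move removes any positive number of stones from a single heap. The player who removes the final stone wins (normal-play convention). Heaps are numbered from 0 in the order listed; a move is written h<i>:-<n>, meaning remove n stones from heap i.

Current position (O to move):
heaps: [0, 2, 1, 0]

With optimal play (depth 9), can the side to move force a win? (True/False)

p1 O@[(0,2,1,0)]: h1:-1[(0,1,1,0)]+1* h1:-2[(0,0,1,0)]-1 h2:-1[(0,2,0,0)]-1
p2 X@[(0,1,1,0)]: h1:-1[(0,0,1,0)]-1* h2:-1[(0,1,0,0)]-1
p3 O@[(0,0,1,0)]: h2:-1[(0,0,0,0)]+1*
p4 X@[(0,0,0,0)] terminal -1; root [(0,2,1,0)] d9

O winning at [(0,2,1,0)]: True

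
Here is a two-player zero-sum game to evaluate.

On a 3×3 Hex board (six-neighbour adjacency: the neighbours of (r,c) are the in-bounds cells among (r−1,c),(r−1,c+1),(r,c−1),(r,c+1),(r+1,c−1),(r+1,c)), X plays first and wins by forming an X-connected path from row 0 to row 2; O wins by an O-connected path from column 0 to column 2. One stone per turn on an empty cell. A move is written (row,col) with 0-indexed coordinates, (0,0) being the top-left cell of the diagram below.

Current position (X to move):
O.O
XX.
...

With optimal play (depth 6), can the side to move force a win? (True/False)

p1 X@[O.O/XX./...]: (0,1)[OXO/XX./...]+1* (1,2)[O.O/XXX/...]-1 (2,0)[O.O/XX./X..]-1 (2,1)[O.O/XX./.X.]-1 (2,2)[O.O/XX./..X]-1
p2 O@[OXO/XX./...]: (1,2)[OXO/XXO/...]-1* (2,0)[OXO/XX./O..]-1 (2,1)[OXO/XX./.O.]-1 (2,2)[OXO/XX./..O]-1
p3 X@[OXO/XXO/...]: (2,0)[OXO/XXO/X..]+1* (2,1)[OXO/XXO/.X.]+1 (2,2)[OXO/XXO/..X]+1
p4 O@[OXO/XXO/X..] terminal -1; root [O.O/XX./...] d6

X winning at [O.O/XX./...]: True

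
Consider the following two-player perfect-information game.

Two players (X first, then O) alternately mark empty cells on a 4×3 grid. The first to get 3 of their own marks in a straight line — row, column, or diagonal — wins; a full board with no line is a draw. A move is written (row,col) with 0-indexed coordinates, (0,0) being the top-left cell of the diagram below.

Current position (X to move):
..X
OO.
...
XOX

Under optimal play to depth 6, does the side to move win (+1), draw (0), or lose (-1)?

value(..X/OO./.../XOX, X) = -1

[..X/OO./.../XOX] X move#1: (0,0):-1/X.X/OO./.../XOX*, (0,1):-1/.XX/OO./.../XOX, (1,2):-1/..X/OOX/.../XOX, (2,0):-1/..X/OO./X../XOX, (2,1):-1/..X/OO./.X./XOX, (2,2):-1/..X/OO./..X/XOX
[X.X/OO./.../XOX] O move#2: (0,1):+1/XOX/OO./.../XOX*, (1,2):+1/X.X/OOO/.../XOX, (2,0):-1/X.X/OO./O../XOX, (2,1):+1/X.X/OO./.O./XOX, (2,2):-1/X.X/OO./..O/XOX
[XOX/OO./.../XOX] X move#3: (1,2):-1/XOX/OOX/.../XOX*, (2,0):-1/XOX/OO./X../XOX, (2,1):-1/XOX/OO./.X./XOX, (2,2):-1/XOX/OO./..X/XOX
[XOX/OOX/.../XOX] O move#4: (2,0):-1/XOX/OOX/O../XOX, (2,1):+1/XOX/OOX/.O./XOX*, (2,2):-1/XOX/OOX/..O/XOX
[XOX/OOX/.O./XOX] end (terminal -1, X#5); searched ..X/OO./.../XOX to 6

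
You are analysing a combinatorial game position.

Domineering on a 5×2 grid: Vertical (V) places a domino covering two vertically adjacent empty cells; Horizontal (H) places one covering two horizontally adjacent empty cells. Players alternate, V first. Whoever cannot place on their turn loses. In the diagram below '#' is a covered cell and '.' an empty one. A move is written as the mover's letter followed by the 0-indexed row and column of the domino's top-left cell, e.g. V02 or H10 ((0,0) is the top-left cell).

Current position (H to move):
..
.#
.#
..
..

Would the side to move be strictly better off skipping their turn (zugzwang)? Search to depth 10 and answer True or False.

p1 H@[../.#/.#/../..]: H00[##/.#/.#/../..]-1 H30[../.#/.#/##/..]+1* H40[../.#/.#/../##]+1
p2 V@[../.#/.#/##/..]: V00[#./##/.#/##/..]-1* V10[../##/##/##/..]-1
p3 H@[#./##/.#/##/..]: H40[#./##/.#/##/##]+1*
p4 V@[#./##/.#/##/##] terminal -1; root [../.#/.#/../..] d10
pass branch (V moves first from the same position):
  | p1 V@[../.#/.#/../..]: V00[#./##/.#/../..]-1 V10[../##/##/../..]-1 V20[../.#/##/#./..]+1* V30[../.#/.#/#./#.]+1 V31[../.#/.#/.#/.#]+1
  | p2 H@[../.#/##/#./..]: H00[##/.#/##/#./..]-1* H40[../.#/##/#./##]-1
  | p3 V@[##/.#/##/#./..]: V31[##/.#/##/##/.#]+1*
  | p4 H@[##/.#/##/##/.#] terminal -1; root [../.#/.#/../..] d10
H moving scores +1; H passing scores -1

zugzwang(../.#/.#/../.., H) = False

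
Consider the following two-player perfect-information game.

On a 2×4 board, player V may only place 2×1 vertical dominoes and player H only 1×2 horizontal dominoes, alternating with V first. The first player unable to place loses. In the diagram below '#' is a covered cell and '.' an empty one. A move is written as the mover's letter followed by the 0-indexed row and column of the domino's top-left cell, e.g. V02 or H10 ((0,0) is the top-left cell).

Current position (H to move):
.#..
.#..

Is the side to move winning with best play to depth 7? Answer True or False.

p1 H@[.#../.#..]: H02[.###/.#..]+1* H12[.#../.###]+1
p2 V@[.###/.#..]: V00[####/##..]-1*
p3 H@[####/##..]: H12[####/####]+1*
p4 V@[####/####] terminal -1; root [.#../.#..] d7

H winning at [.#../.#..]: True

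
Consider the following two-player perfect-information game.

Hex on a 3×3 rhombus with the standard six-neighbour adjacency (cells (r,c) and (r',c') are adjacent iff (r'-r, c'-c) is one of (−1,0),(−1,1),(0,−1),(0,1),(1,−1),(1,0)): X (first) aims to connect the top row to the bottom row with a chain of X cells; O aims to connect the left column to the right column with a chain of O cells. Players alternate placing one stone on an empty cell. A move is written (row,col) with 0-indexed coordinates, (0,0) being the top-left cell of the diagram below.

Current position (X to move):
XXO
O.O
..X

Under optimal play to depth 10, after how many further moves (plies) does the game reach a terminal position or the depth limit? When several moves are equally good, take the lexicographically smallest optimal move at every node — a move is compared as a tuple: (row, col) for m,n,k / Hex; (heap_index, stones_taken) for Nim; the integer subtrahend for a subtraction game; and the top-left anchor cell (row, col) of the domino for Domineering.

PV length from [XXO/O.O/..X]: 3 plies

p1 X@[XXO/O.O/..X]: (1,1)[XXO/OXO/..X]+1* (2,0)[XXO/O.O/X.X]-1 (2,1)[XXO/O.O/.XX]-1
p2 O@[XXO/OXO/..X]: (2,0)[XXO/OXO/O.X]-1* (2,1)[XXO/OXO/.OX]-1
p3 X@[XXO/OXO/O.X]: (2,1)[XXO/OXO/OXX]+1*
p4 O@[XXO/OXO/OXX] terminal -1; root [XXO/O.O/..X] d10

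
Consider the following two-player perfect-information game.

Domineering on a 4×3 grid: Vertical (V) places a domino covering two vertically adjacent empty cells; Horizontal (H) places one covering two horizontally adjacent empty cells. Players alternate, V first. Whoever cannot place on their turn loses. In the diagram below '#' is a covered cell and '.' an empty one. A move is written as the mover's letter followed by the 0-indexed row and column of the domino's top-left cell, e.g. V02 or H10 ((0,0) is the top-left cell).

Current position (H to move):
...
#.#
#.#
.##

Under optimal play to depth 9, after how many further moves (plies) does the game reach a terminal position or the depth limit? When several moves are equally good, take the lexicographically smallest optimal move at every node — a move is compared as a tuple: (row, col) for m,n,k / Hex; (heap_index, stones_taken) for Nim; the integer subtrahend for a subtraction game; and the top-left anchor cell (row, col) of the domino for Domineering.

PV length from [.../#.#/#.#/.##]: 2 plies

[.../#.#/#.#/.##] H move#1: H00:-1/##./#.#/#.#/.##*, H01:-1/.##/#.#/#.#/.##
[##./#.#/#.#/.##] V move#2: V11:+1/##./###/###/.##*
[##./###/###/.##] end (terminal -1, H#3); searched .../#.#/#.#/.## to 9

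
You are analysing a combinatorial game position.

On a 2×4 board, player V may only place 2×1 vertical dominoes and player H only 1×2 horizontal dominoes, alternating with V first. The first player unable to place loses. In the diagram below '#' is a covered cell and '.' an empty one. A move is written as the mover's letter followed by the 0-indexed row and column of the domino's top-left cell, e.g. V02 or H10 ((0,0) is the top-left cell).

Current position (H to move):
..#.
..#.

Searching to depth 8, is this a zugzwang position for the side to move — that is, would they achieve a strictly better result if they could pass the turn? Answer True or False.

[..#./..#.] H move#1: H00:+1/###./..#.*, H10:+1/..#./###.
[###./..#.] V move#2: V03:-1/####/..##*
[####/..##] H move#3: H10:+1/####/####*
[####/####] end (terminal -1, V#4); searched ..#./..#. to 8
suppose H passes — search the same position with V to move:
pass> [..#./..#.] V move#1: V00:+1/#.#./#.#.*, V01:+1/.##./.##., V03:-1/..##/..##
pass> [#.#./#.#.] end (terminal -1, H#2); searched ..#./..#. to 8
for H: play +1, pass -1

zugzwang(..#./..#., H) = False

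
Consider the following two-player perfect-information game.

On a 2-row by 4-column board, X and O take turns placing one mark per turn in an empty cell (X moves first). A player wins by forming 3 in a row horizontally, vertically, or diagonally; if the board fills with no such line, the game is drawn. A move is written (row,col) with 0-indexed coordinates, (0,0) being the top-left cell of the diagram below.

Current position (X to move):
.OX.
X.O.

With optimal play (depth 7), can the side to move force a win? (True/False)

X winning at [.OX./X.O.]: False

[.OX./X.O.] X move#1: (0,0):+0/XOX./X.O.*, (0,3):+0/.OXX/X.O., (1,1):+0/.OX./XXO., (1,3):+0/.OX./X.OX
[XOX./X.O.] O move#2: (0,3):+0/XOXO/X.O.*, (1,1):+0/XOX./XOO., (1,3):+0/XOX./X.OO
[XOXO/X.O.] X move#3: (1,1):+0/XOXO/XXO.*, (1,3):+0/XOXO/X.OX
[XOXO/XXO.] O move#4: (1,3):+0/XOXO/XXOO*
[XOXO/XXOO] end (terminal +0, X#5); searched .OX./X.O. to 7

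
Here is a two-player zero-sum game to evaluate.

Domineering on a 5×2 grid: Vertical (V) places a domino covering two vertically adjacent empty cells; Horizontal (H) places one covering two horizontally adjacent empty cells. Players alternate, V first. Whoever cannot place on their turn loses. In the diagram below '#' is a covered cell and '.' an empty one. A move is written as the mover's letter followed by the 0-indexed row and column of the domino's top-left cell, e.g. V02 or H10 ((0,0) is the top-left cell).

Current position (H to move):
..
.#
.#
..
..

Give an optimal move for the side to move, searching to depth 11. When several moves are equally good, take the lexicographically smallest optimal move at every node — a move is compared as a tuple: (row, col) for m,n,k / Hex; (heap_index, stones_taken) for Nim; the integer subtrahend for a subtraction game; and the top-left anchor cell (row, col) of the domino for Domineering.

[../.#/.#/../..] H move#1: H00:-1/##/.#/.#/../.., H30:+1/../.#/.#/##/..*, H40:+1/../.#/.#/../##
[../.#/.#/##/..] V move#2: V00:-1/#./##/.#/##/..*, V10:-1/../##/##/##/..
[#./##/.#/##/..] H move#3: H40:+1/#./##/.#/##/##*
[#./##/.#/##/##] end (terminal -1, V#4); searched ../.#/.#/../.. to 11

H's best at [../.#/.#/../..]: H30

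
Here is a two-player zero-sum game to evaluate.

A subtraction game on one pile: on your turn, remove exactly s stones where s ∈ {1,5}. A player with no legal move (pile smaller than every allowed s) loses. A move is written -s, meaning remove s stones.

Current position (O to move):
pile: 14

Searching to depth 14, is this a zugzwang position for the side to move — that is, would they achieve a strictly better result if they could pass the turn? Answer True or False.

zugzwang(14, O) = True

ply 1, O at 14 | -1=-1→13*; -5=-1→9
ply 2, X at 13 | -1=+1→12*; -5=+1→8
ply 3, O at 12 | -1=-1→11*; -5=-1→7
ply 4, X at 11 | -1=+1→10*; -5=+1→6
ply 5, O at 10 | -1=-1→9*; -5=-1→5
ply 6, X at 9 | -1=+1→8*; -5=+1→4
ply 7, O at 8 | -1=-1→7*; -5=-1→3
ply 8, X at 7 | -1=+1→6*; -5=+1→2
ply 9, O at 6 | -1=-1→5*; -5=-1→1
ply 10, X at 5 | -1=+1→4*; -5=+1→0
ply 11, O at 4 | -1=-1→3*
ply 12, X at 3 | -1=+1→2*
ply 13, O at 2 | -1=-1→1*
ply 14, X at 1 | -1=+1→0*
ply 15: 0 is terminal -1 (O); from 14 depth 14
suppose O passes — search the same position with X to move:
pass> ply 1, X at 14 | -1=-1→13*; -5=-1→9
pass> ply 2, O at 13 | -1=+1→12*; -5=+1→8
pass> ply 3, X at 12 | -1=-1→11*; -5=-1→7
pass> ply 4, O at 11 | -1=+1→10*; -5=+1→6
pass> ply 5, X at 10 | -1=-1→9*; -5=-1→5
pass> ply 6, O at 9 | -1=+1→8*; -5=+1→4
pass> ply 7, X at 8 | -1=-1→7*; -5=-1→3
pass> ply 8, O at 7 | -1=+1→6*; -5=+1→2
pass> ply 9, X at 6 | -1=-1→5*; -5=-1→1
pass> ply 10, O at 5 | -1=+1→4*; -5=+1→0
pass> ply 11, X at 4 | -1=-1→3*
pass> ply 12, O at 3 | -1=+1→2*
pass> ply 13, X at 2 | -1=-1→1*
pass> ply 14, O at 1 | -1=+1→0*
pass> ply 15: 0 is terminal -1 (X); from 14 depth 14
for O: play -1, pass +1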